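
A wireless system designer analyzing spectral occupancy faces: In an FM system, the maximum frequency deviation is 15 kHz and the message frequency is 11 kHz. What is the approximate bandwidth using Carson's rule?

Carson's rule: BW = 2*(delta_f + f_m)
= 2*(15 + 11) kHz = 52 kHz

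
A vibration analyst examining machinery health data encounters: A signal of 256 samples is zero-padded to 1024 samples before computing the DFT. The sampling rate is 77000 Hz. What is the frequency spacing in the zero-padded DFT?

Original DFT: N = 256, resolution = f_s/N = 77000/256 = 9625/32 Hz
Zero-padded DFT: N = 1024, resolution = f_s/N = 77000/1024 = 9625/128 Hz
Zero-padding interpolates the spectrum (finer frequency grid)
but does NOT improve the true spectral resolution (ability to resolve close frequencies).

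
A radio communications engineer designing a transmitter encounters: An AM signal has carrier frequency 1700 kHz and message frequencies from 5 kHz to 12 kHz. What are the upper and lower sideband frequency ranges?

Upper sideband (USB) = fc + [fm_low, fm_high] = 1700 + [5, 12] = [1705, 1712] kHz
Lower sideband (LSB) = fc - [fm_high, fm_low] = 1700 - [12, 5] = [1688, 1695] kHz
Total occupied spectrum: 1688 kHz to 1712 kHz (plus carrier at 1700 kHz)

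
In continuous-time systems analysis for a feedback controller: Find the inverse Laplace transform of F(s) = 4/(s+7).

Standard pair: k/(s+a) <-> k*e^(-at)*u(t)
With k=4, a=7: f(t) = 4*e^(-7t)*u(t)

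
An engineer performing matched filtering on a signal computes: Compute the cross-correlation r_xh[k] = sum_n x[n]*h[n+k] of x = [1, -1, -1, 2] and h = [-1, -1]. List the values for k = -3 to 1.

Both sequences indexed from 0 and zero outside their support.
Lags with overlap: k = -3 to 1.
  r_xh[-3] = x[3]*h[0] = -2
  r_xh[-2] = x[2]*h[0] + x[3]*h[1] = -1
  r_xh[-1] = x[1]*h[0] + x[2]*h[1] = 2
  r_xh[0] = x[0]*h[0] + x[1]*h[1] = 0
  r_xh[1] = x[0]*h[1] = -1
r_xh = [-2, -1, 2, 0, -1] (for k = -3, ..., 1)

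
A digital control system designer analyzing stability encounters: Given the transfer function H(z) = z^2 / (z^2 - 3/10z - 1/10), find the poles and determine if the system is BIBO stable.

Poles are roots of the denominator: z^2 - 3/10z - 1/10 = 0.
Quadratic formula: z = [-(-3/10) +/- sqrt((-3/10)^2 - 4*(-1/10))] / 2
Discriminant = 9/100 + 2/5 = 49/100; sqrt = 7/10.
z = (3/10 +/- 7/10) / 2 => z = 1/2 or z = -1/5.
|p1| = 1/2, |p2| = 1/5.
For BIBO stability, all poles must lie inside the unit circle (|p| < 1).
System is STABLE since both |p| < 1.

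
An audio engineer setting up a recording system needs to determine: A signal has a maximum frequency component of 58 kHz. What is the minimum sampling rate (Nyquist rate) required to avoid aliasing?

By the Nyquist-Shannon sampling theorem,
the minimum sampling rate (Nyquist rate) must be at least 2 * f_max.
Nyquist rate = 2 * 58 kHz = 116 kHz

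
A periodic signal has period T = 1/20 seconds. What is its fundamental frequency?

The fundamental frequency is the reciprocal of the period.
f = 1/T = 1/(1/20) = 20 Hz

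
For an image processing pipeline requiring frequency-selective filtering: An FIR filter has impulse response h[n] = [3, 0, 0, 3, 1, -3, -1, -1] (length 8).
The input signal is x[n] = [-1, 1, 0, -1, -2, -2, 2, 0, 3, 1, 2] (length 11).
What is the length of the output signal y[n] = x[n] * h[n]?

For linear convolution, the output length is:
len(y) = len(x) + len(h) - 1 = 11 + 8 - 1 = 18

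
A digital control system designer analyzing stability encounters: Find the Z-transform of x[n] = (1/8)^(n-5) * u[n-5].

Time-shifting property: if X(z) = Z{x[n]}, then Z{x[n-d]} = z^(-d) * X(z)
X(z) = z/(z - 1/8) for x[n] = (1/8)^n * u[n]
Z{x[n-5]} = z^(-5) * z/(z - 1/8) = z^(-4)/(z - 1/8)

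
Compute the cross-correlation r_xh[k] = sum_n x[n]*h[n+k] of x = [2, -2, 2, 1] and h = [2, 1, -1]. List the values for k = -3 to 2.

Both sequences indexed from 0 and zero outside their support.
Lags with overlap: k = -3 to 2.
  r_xh[-3] = x[3]*h[0] = 2
  r_xh[-2] = x[2]*h[0] + x[3]*h[1] = 5
  r_xh[-1] = x[1]*h[0] + x[2]*h[1] + x[3]*h[2] = -3
  r_xh[0] = x[0]*h[0] + x[1]*h[1] + x[2]*h[2] = 0
  r_xh[1] = x[0]*h[1] + x[1]*h[2] = 4
  r_xh[2] = x[0]*h[2] = -2
r_xh = [2, 5, -3, 0, 4, -2] (for k = -3, ..., 2)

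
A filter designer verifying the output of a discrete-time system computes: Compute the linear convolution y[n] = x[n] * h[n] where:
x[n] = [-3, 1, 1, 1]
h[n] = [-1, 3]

y[n] = sum_k x[k]*h[n-k]. Output length = len(x) + len(h) - 1 = 4 + 2 - 1 = 5.
y[0] = -3*-1 = 3
y[1] = 1*-1 + -3*3 = -10
y[2] = 1*-1 + 1*3 = 2
y[3] = 1*-1 + 1*3 = 2
y[4] = 1*3 = 3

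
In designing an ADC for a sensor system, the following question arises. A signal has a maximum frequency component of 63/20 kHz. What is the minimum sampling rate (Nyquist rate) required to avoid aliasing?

By the Nyquist-Shannon sampling theorem,
the minimum sampling rate (Nyquist rate) must be at least 2 * f_max.
Nyquist rate = 2 * 63/20 kHz = 63/10 kHz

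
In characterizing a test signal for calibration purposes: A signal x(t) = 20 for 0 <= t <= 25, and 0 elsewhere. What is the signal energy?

Energy = integral of |x(t)|^2 dt over the signal duration
= 20^2 * 25 = 400 * 25 = 10000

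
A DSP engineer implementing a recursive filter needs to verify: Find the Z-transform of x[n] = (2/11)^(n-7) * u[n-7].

Time-shifting property: if X(z) = Z{x[n]}, then Z{x[n-d]} = z^(-d) * X(z)
X(z) = z/(z - 2/11) for x[n] = (2/11)^n * u[n]
Z{x[n-7]} = z^(-7) * z/(z - 2/11) = z^(-6)/(z - 2/11)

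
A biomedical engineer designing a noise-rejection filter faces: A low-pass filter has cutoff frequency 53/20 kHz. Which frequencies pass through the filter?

A low-pass filter passes all frequencies below the cutoff frequency 53/20 kHz and attenuates higher frequencies.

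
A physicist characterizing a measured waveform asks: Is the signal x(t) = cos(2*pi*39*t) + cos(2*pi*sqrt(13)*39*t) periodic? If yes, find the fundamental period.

f1 = 39 Hz, f2 = 39*sqrt(13) Hz
Ratio f2/f1 = sqrt(13), which is irrational.
Since the frequency ratio is irrational, no common period exists.
The signal is not periodic.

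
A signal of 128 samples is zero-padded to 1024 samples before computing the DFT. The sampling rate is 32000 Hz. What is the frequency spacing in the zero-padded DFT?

Original DFT: N = 128, resolution = f_s/N = 32000/128 = 250 Hz
Zero-padded DFT: N = 1024, resolution = f_s/N = 32000/1024 = 125/4 Hz
Zero-padding interpolates the spectrum (finer frequency grid)
but does NOT improve the true spectral resolution (ability to resolve close frequencies).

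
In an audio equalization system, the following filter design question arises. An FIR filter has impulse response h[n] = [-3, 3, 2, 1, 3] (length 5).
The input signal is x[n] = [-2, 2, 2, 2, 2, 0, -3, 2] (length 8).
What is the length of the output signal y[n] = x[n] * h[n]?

For linear convolution, the output length is:
len(y) = len(x) + len(h) - 1 = 8 + 5 - 1 = 12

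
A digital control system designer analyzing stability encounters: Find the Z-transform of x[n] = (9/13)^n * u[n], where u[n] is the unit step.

The Z-transform of a^n * u[n] is z/(z-a) for |z| > |a|.
Here a = 9/13, so X(z) = z/(z - (9/13)) = 13z/(13z - 9)
ROC: |z| > 9/13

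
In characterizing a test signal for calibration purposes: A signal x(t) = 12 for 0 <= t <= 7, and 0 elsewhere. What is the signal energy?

Energy = integral of |x(t)|^2 dt over the signal duration
= 12^2 * 7 = 144 * 7 = 1008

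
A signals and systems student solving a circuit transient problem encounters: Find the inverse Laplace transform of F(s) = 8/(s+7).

Standard pair: k/(s+a) <-> k*e^(-at)*u(t)
With k=8, a=7: f(t) = 8*e^(-7t)*u(t)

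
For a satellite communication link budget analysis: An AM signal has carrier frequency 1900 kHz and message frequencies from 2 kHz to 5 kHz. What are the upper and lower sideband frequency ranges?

Upper sideband (USB) = fc + [fm_low, fm_high] = 1900 + [2, 5] = [1902, 1905] kHz
Lower sideband (LSB) = fc - [fm_high, fm_low] = 1900 - [5, 2] = [1895, 1898] kHz
Total occupied spectrum: 1895 kHz to 1905 kHz (plus carrier at 1900 kHz)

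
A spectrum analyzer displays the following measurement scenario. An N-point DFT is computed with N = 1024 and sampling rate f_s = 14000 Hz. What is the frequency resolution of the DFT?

DFT frequency resolution = f_s / N
= 14000 / 1024 = 875/64 Hz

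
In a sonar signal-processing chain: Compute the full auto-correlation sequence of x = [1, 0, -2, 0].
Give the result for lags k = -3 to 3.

r_xx[k] = sum_m x[m]*x[m+k], indexed from 0, for k = -3 to 3:
  r_xx[-3] = x[3]*x[0] = 0
  r_xx[-2] = x[2]*x[0] + x[3]*x[1] = -2
  r_xx[-1] = x[1]*x[0] + x[2]*x[1] + x[3]*x[2] = 0
  r_xx[0] = x[0]*x[0] + x[1]*x[1] + x[2]*x[2] + x[3]*x[3] = 5
  r_xx[1] = x[0]*x[1] + x[1]*x[2] + x[2]*x[3] = 0
  r_xx[2] = x[0]*x[2] + x[1]*x[3] = -2
  r_xx[3] = x[0]*x[3] = 0
r_xx = [0, -2, 0, 5, 0, -2, 0]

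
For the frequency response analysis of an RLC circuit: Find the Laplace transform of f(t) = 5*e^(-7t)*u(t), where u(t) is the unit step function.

Standard Laplace transform pair:
e^(-at)*u(t) <-> 1/(s+a)
With a = 7: L{5*e^(-7t)*u(t)} = 5/(s+7), ROC: Re(s) > -7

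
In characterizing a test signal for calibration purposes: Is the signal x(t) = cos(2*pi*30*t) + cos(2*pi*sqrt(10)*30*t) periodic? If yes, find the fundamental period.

f1 = 30 Hz, f2 = 30*sqrt(10) Hz
Ratio f2/f1 = sqrt(10), which is irrational.
Since the frequency ratio is irrational, no common period exists.
The signal is not periodic.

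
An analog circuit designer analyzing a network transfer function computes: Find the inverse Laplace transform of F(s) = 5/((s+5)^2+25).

Standard pair: w/((s+a)^2+w^2) <-> e^(-at)*sin(wt)*u(t)
With a=5, w=5: f(t) = e^(-5t)*sin(5t)*u(t)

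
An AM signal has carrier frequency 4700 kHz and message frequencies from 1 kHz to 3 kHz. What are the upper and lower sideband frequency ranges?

Upper sideband (USB) = fc + [fm_low, fm_high] = 4700 + [1, 3] = [4701, 4703] kHz
Lower sideband (LSB) = fc - [fm_high, fm_low] = 4700 - [3, 1] = [4697, 4699] kHz
Total occupied spectrum: 4697 kHz to 4703 kHz (plus carrier at 4700 kHz)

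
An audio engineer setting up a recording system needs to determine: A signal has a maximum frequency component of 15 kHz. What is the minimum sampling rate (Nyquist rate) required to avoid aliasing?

By the Nyquist-Shannon sampling theorem,
the minimum sampling rate (Nyquist rate) must be at least 2 * f_max.
Nyquist rate = 2 * 15 kHz = 30 kHz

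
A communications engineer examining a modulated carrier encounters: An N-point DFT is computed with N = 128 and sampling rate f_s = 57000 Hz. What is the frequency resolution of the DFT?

DFT frequency resolution = f_s / N
= 57000 / 128 = 7125/16 Hz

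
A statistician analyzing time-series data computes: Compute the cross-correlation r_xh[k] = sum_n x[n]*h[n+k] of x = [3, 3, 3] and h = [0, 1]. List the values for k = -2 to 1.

Both sequences indexed from 0 and zero outside their support.
Lags with overlap: k = -2 to 1.
  r_xh[-2] = x[2]*h[0] = 0
  r_xh[-1] = x[1]*h[0] + x[2]*h[1] = 3
  r_xh[0] = x[0]*h[0] + x[1]*h[1] = 3
  r_xh[1] = x[0]*h[1] = 3
r_xh = [0, 3, 3, 3] (for k = -2, ..., 1)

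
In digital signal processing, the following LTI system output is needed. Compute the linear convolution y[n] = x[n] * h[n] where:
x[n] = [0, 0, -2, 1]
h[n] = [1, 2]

y[n] = sum_k x[k]*h[n-k]. Output length = len(x) + len(h) - 1 = 4 + 2 - 1 = 5.
y[0] = 0*1 = 0
y[1] = 0*1 + 0*2 = 0
y[2] = -2*1 + 0*2 = -2
y[3] = 1*1 + -2*2 = -3
y[4] = 1*2 = 2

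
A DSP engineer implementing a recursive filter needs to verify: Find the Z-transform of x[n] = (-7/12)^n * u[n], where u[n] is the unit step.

The Z-transform of a^n * u[n] is z/(z-a) for |z| > |a|.
Here a = -7/12, so X(z) = z/(z - (-7/12)) = 12z/(12z + 7)
ROC: |z| > 7/12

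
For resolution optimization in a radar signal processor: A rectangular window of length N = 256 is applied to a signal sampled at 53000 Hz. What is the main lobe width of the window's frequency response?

For a rectangular window of length N,
the main lobe width in frequency is 2*f_s/N.
= 2*53000/256 = 6625/16 Hz
This determines the minimum frequency separation for resolving two sinusoids.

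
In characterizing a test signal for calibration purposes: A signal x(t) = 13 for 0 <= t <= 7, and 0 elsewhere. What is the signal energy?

Energy = integral of |x(t)|^2 dt over the signal duration
= 13^2 * 7 = 169 * 7 = 1183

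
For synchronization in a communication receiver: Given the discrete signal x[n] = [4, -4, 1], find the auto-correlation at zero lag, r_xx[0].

The auto-correlation at zero lag r_xx[0] equals the signal energy.
r_xx[0] = sum of x[n]^2 = 4^2 + (-4)^2 + 1^2
= 16 + 16 + 1 = 33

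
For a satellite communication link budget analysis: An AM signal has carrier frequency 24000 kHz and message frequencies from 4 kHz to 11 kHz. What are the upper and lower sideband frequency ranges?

Upper sideband (USB) = fc + [fm_low, fm_high] = 24000 + [4, 11] = [24004, 24011] kHz
Lower sideband (LSB) = fc - [fm_high, fm_low] = 24000 - [11, 4] = [23989, 23996] kHz
Total occupied spectrum: 23989 kHz to 24011 kHz (plus carrier at 24000 kHz)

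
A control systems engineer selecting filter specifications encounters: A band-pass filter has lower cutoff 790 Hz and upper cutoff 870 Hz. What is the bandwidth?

Bandwidth = f_high - f_low
= 870 Hz - 790 Hz = 80 Hz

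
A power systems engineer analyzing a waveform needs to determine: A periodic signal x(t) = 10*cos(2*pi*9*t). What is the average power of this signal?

Average power of A*cos(wt) is A^2/2.
P = 10^2 / 2 = 100/2 = 50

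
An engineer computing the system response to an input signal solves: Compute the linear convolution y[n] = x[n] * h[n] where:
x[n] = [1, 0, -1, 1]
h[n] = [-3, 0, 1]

y[n] = sum_k x[k]*h[n-k]. Output length = len(x) + len(h) - 1 = 4 + 3 - 1 = 6.
y[0] = 1*-3 = -3
y[1] = 0*-3 + 1*0 = 0
y[2] = -1*-3 + 0*0 + 1*1 = 4
y[3] = 1*-3 + -1*0 + 0*1 = -3
y[4] = 1*0 + -1*1 = -1
y[5] = 1*1 = 1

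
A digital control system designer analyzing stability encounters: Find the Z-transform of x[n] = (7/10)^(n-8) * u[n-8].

Time-shifting property: if X(z) = Z{x[n]}, then Z{x[n-d]} = z^(-d) * X(z)
X(z) = z/(z - 7/10) for x[n] = (7/10)^n * u[n]
Z{x[n-8]} = z^(-8) * z/(z - 7/10) = z^(-7)/(z - 7/10)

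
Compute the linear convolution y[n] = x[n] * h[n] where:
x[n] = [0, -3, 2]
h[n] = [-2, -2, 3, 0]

y[n] = sum_k x[k]*h[n-k]. Output length = len(x) + len(h) - 1 = 3 + 4 - 1 = 6.
y[0] = 0*-2 = 0
y[1] = -3*-2 + 0*-2 = 6
y[2] = 2*-2 + -3*-2 + 0*3 = 2
y[3] = 2*-2 + -3*3 + 0*0 = -13
y[4] = 2*3 + -3*0 = 6
y[5] = 2*0 = 0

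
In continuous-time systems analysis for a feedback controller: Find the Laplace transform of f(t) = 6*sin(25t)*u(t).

Standard pair: sin(wt)*u(t) <-> w/(s^2+w^2)
With w = 25: L{6*sin(25t)*u(t)} = 150/(s^2+625)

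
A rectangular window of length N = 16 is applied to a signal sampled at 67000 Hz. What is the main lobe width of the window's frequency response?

For a rectangular window of length N,
the main lobe width in frequency is 2*f_s/N.
= 2*67000/16 = 8375 Hz
This determines the minimum frequency separation for resolving two sinusoids.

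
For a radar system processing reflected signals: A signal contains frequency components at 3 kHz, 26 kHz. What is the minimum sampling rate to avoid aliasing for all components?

The highest frequency component is f_max = 26 kHz.
Nyquist rate = 2 * f_max = 2 * 26 kHz = 52 kHz.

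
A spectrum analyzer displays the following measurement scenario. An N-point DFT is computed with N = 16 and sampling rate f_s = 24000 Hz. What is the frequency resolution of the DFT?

DFT frequency resolution = f_s / N
= 24000 / 16 = 1500 Hz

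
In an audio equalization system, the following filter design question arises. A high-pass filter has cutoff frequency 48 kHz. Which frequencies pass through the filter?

A high-pass filter passes all frequencies above the cutoff frequency 48 kHz and attenuates lower frequencies.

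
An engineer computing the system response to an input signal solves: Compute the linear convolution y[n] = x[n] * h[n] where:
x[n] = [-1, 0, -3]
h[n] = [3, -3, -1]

y[n] = sum_k x[k]*h[n-k]. Output length = len(x) + len(h) - 1 = 3 + 3 - 1 = 5.
y[0] = -1*3 = -3
y[1] = 0*3 + -1*-3 = 3
y[2] = -3*3 + 0*-3 + -1*-1 = -8
y[3] = -3*-3 + 0*-1 = 9
y[4] = -3*-1 = 3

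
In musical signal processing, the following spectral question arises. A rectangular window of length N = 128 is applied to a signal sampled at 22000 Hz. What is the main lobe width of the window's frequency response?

For a rectangular window of length N,
the main lobe width in frequency is 2*f_s/N.
= 2*22000/128 = 1375/4 Hz
This determines the minimum frequency separation for resolving two sinusoids.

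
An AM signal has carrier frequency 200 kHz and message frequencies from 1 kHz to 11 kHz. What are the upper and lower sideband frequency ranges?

Upper sideband (USB) = fc + [fm_low, fm_high] = 200 + [1, 11] = [201, 211] kHz
Lower sideband (LSB) = fc - [fm_high, fm_low] = 200 - [11, 1] = [189, 199] kHz
Total occupied spectrum: 189 kHz to 211 kHz (plus carrier at 200 kHz)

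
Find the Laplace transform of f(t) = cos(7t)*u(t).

Standard pair: cos(wt)*u(t) <-> s/(s^2+w^2)
With w = 7: L{cos(7t)*u(t)} = s/(s^2+49)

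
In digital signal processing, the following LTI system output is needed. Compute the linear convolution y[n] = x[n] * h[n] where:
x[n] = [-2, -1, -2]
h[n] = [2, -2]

y[n] = sum_k x[k]*h[n-k]. Output length = len(x) + len(h) - 1 = 3 + 2 - 1 = 4.
y[0] = -2*2 = -4
y[1] = -1*2 + -2*-2 = 2
y[2] = -2*2 + -1*-2 = -2
y[3] = -2*-2 = 4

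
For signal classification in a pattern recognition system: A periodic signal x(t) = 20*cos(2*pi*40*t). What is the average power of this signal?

Average power of A*cos(wt) is A^2/2.
P = 20^2 / 2 = 400/2 = 200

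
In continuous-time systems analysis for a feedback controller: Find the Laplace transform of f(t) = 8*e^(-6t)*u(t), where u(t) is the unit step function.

Standard Laplace transform pair:
e^(-at)*u(t) <-> 1/(s+a)
With a = 6: L{8*e^(-6t)*u(t)} = 8/(s+6), ROC: Re(s) > -6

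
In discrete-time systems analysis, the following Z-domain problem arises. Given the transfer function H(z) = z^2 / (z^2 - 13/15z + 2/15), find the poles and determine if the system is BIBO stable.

Poles are roots of the denominator: z^2 - 13/15z + 2/15 = 0.
Quadratic formula: z = [-(-13/15) +/- sqrt((-13/15)^2 - 4*(2/15))] / 2
Discriminant = 169/225 - 8/15 = 49/225; sqrt = 7/15.
z = (13/15 +/- 7/15) / 2 => z = 2/3 or z = 1/5.
|p1| = 2/3, |p2| = 1/5.
For BIBO stability, all poles must lie inside the unit circle (|p| < 1).
System is STABLE since both |p| < 1.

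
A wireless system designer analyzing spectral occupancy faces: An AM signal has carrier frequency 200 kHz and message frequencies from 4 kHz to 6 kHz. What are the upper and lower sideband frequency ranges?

Upper sideband (USB) = fc + [fm_low, fm_high] = 200 + [4, 6] = [204, 206] kHz
Lower sideband (LSB) = fc - [fm_high, fm_low] = 200 - [6, 4] = [194, 196] kHz
Total occupied spectrum: 194 kHz to 206 kHz (plus carrier at 200 kHz)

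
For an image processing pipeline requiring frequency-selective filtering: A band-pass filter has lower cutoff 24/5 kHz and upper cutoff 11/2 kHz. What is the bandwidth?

Bandwidth = f_high - f_low
= 11/2 kHz - 24/5 kHz = 7/10 kHz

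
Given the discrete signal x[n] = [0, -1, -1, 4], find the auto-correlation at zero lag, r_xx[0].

The auto-correlation at zero lag r_xx[0] equals the signal energy.
r_xx[0] = sum of x[n]^2 = 0^2 + (-1)^2 + (-1)^2 + 4^2
= 0 + 1 + 1 + 16 = 18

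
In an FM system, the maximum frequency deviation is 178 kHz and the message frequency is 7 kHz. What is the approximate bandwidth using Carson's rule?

Carson's rule: BW = 2*(delta_f + f_m)
= 2*(178 + 7) kHz = 370 kHz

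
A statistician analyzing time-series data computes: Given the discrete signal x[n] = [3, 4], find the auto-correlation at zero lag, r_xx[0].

The auto-correlation at zero lag r_xx[0] equals the signal energy.
r_xx[0] = sum of x[n]^2 = 3^2 + 4^2
= 9 + 16 = 25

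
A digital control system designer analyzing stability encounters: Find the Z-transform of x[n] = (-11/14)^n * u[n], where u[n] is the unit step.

The Z-transform of a^n * u[n] is z/(z-a) for |z| > |a|.
Here a = -11/14, so X(z) = z/(z - (-11/14)) = 14z/(14z + 11)
ROC: |z| > 11/14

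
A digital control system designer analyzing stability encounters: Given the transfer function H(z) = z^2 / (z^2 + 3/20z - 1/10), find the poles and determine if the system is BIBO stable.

Poles are roots of the denominator: z^2 + 3/20z - 1/10 = 0.
Quadratic formula: z = [-(3/20) +/- sqrt((3/20)^2 - 4*(-1/10))] / 2
Discriminant = 9/400 + 2/5 = 169/400; sqrt = 13/20.
z = (-3/20 +/- 13/20) / 2 => z = 1/4 or z = -2/5.
|p1| = 1/4, |p2| = 2/5.
For BIBO stability, all poles must lie inside the unit circle (|p| < 1).
System is STABLE since both |p| < 1.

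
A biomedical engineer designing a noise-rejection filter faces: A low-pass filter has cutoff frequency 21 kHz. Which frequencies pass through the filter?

A low-pass filter passes all frequencies below the cutoff frequency 21 kHz and attenuates higher frequencies.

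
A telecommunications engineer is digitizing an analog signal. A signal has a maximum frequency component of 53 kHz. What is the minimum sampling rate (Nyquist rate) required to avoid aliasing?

By the Nyquist-Shannon sampling theorem,
the minimum sampling rate (Nyquist rate) must be at least 2 * f_max.
Nyquist rate = 2 * 53 kHz = 106 kHz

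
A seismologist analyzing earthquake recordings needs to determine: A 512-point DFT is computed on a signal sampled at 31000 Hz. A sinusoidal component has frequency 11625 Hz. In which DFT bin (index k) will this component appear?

DFT frequency resolution = f_s/N = 31000/512 = 3875/64 Hz
Bin index k = f_signal / resolution = 11625 / 3875/64 = 192
The signal frequency 11625 Hz falls in DFT bin k = 192.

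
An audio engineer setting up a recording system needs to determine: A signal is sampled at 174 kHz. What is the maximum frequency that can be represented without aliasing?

The maximum frequency that can be represented without aliasing
is the Nyquist frequency: f_max = f_s / 2 = 174 kHz / 2 = 87 kHz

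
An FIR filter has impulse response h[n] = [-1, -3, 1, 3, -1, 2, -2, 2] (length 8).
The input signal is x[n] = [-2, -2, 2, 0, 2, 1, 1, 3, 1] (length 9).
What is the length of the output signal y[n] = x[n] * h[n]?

For linear convolution, the output length is:
len(y) = len(x) + len(h) - 1 = 9 + 8 - 1 = 16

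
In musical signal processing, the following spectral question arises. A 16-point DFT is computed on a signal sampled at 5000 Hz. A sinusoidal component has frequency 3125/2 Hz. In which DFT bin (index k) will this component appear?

DFT frequency resolution = f_s/N = 5000/16 = 625/2 Hz
Bin index k = f_signal / resolution = 3125/2 / 625/2 = 5
The signal frequency 3125/2 Hz falls in DFT bin k = 5.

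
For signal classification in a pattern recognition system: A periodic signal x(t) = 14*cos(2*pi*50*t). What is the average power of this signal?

Average power of A*cos(wt) is A^2/2.
P = 14^2 / 2 = 196/2 = 98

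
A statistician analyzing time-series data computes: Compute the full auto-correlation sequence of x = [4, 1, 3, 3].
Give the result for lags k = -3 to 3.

r_xx[k] = sum_m x[m]*x[m+k], indexed from 0, for k = -3 to 3:
  r_xx[-3] = x[3]*x[0] = 12
  r_xx[-2] = x[2]*x[0] + x[3]*x[1] = 15
  r_xx[-1] = x[1]*x[0] + x[2]*x[1] + x[3]*x[2] = 16
  r_xx[0] = x[0]*x[0] + x[1]*x[1] + x[2]*x[2] + x[3]*x[3] = 35
  r_xx[1] = x[0]*x[1] + x[1]*x[2] + x[2]*x[3] = 16
  r_xx[2] = x[0]*x[2] + x[1]*x[3] = 15
  r_xx[3] = x[0]*x[3] = 12
r_xx = [12, 15, 16, 35, 16, 15, 12]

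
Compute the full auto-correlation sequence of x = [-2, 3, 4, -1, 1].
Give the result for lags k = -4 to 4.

r_xx[k] = sum_m x[m]*x[m+k], indexed from 0, for k = -4 to 4:
  r_xx[-4] = x[4]*x[0] = -2
  r_xx[-3] = x[3]*x[0] + x[4]*x[1] = 5
  r_xx[-2] = x[2]*x[0] + x[3]*x[1] + x[4]*x[2] = -7
  r_xx[-1] = x[1]*x[0] + x[2]*x[1] + x[3]*x[2] + x[4]*x[3] = 1
  r_xx[0] = x[0]*x[0] + x[1]*x[1] + x[2]*x[2] + x[3]*x[3] + x[4]*x[4] = 31
  r_xx[1] = x[0]*x[1] + x[1]*x[2] + x[2]*x[3] + x[3]*x[4] = 1
  r_xx[2] = x[0]*x[2] + x[1]*x[3] + x[2]*x[4] = -7
  r_xx[3] = x[0]*x[3] + x[1]*x[4] = 5
  r_xx[4] = x[0]*x[4] = -2
r_xx = [-2, 5, -7, 1, 31, 1, -7, 5, -2]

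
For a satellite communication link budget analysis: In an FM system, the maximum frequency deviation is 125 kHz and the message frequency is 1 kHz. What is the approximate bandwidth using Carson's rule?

Carson's rule: BW = 2*(delta_f + f_m)
= 2*(125 + 1) kHz = 252 kHz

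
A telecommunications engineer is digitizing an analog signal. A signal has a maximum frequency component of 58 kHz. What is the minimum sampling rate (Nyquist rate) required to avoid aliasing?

By the Nyquist-Shannon sampling theorem,
the minimum sampling rate (Nyquist rate) must be at least 2 * f_max.
Nyquist rate = 2 * 58 kHz = 116 kHz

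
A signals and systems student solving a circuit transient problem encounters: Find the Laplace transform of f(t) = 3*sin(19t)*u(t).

Standard pair: sin(wt)*u(t) <-> w/(s^2+w^2)
With w = 19: L{3*sin(19t)*u(t)} = 57/(s^2+361)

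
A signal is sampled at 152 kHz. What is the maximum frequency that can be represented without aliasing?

The maximum frequency that can be represented without aliasing
is the Nyquist frequency: f_max = f_s / 2 = 152 kHz / 2 = 76 kHz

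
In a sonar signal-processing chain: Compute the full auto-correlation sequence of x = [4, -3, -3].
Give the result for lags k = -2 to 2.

r_xx[k] = sum_m x[m]*x[m+k], indexed from 0, for k = -2 to 2:
  r_xx[-2] = x[2]*x[0] = -12
  r_xx[-1] = x[1]*x[0] + x[2]*x[1] = -3
  r_xx[0] = x[0]*x[0] + x[1]*x[1] + x[2]*x[2] = 34
  r_xx[1] = x[0]*x[1] + x[1]*x[2] = -3
  r_xx[2] = x[0]*x[2] = -12
r_xx = [-12, -3, 34, -3, -12]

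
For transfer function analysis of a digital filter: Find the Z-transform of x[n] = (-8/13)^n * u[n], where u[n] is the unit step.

The Z-transform of a^n * u[n] is z/(z-a) for |z| > |a|.
Here a = -8/13, so X(z) = z/(z - (-8/13)) = 13z/(13z + 8)
ROC: |z| > 8/13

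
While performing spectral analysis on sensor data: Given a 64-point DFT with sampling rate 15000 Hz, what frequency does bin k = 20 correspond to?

The frequency of DFT bin k is: f_k = k * f_s / N
f_20 = 20 * 15000 / 64 = 9375/2 Hz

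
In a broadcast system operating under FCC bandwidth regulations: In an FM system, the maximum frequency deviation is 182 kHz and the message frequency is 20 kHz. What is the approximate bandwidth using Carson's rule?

Carson's rule: BW = 2*(delta_f + f_m)
= 2*(182 + 20) kHz = 404 kHz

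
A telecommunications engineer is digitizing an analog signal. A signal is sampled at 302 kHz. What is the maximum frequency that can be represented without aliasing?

The maximum frequency that can be represented without aliasing
is the Nyquist frequency: f_max = f_s / 2 = 302 kHz / 2 = 151 kHz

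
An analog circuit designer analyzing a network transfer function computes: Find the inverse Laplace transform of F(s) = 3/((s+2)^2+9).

Standard pair: w/((s+a)^2+w^2) <-> e^(-at)*sin(wt)*u(t)
With a=2, w=3: f(t) = e^(-2t)*sin(3t)*u(t)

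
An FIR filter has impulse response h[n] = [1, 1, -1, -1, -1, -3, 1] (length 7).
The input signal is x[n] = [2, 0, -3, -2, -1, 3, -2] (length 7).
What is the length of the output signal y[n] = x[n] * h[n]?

For linear convolution, the output length is:
len(y) = len(x) + len(h) - 1 = 7 + 7 - 1 = 13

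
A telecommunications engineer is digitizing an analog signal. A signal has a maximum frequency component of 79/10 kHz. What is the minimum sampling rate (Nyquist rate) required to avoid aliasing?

By the Nyquist-Shannon sampling theorem,
the minimum sampling rate (Nyquist rate) must be at least 2 * f_max.
Nyquist rate = 2 * 79/10 kHz = 79/5 kHz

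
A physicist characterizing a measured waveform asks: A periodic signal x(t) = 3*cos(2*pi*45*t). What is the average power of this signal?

Average power of A*cos(wt) is A^2/2.
P = 3^2 / 2 = 9/2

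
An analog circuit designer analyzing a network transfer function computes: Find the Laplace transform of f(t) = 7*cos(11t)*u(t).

Standard pair: cos(wt)*u(t) <-> s/(s^2+w^2)
With w = 11: L{7*cos(11t)*u(t)} = 7s/(s^2+121)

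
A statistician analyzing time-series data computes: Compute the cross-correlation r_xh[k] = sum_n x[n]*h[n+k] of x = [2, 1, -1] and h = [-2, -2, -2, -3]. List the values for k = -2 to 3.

Both sequences indexed from 0 and zero outside their support.
Lags with overlap: k = -2 to 3.
  r_xh[-2] = x[2]*h[0] = 2
  r_xh[-1] = x[1]*h[0] + x[2]*h[1] = 0
  r_xh[0] = x[0]*h[0] + x[1]*h[1] + x[2]*h[2] = -4
  r_xh[1] = x[0]*h[1] + x[1]*h[2] + x[2]*h[3] = -3
  r_xh[2] = x[0]*h[2] + x[1]*h[3] = -7
  r_xh[3] = x[0]*h[3] = -6
r_xh = [2, 0, -4, -3, -7, -6] (for k = -2, ..., 3)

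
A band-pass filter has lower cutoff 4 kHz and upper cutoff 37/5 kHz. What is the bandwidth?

Bandwidth = f_high - f_low
= 37/5 kHz - 4 kHz = 17/5 kHz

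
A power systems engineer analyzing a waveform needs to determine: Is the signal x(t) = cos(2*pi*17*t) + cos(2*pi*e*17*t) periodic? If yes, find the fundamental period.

f1 = 17 Hz, f2 = 17*e Hz
Ratio f2/f1 = e, which is irrational.
Since the frequency ratio is irrational, no common period exists.
The signal is not periodic.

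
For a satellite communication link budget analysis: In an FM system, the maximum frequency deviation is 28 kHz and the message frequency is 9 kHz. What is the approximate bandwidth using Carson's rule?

Carson's rule: BW = 2*(delta_f + f_m)
= 2*(28 + 9) kHz = 74 kHz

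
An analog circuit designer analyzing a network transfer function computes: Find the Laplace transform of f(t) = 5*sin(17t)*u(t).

Standard pair: sin(wt)*u(t) <-> w/(s^2+w^2)
With w = 17: L{5*sin(17t)*u(t)} = 85/(s^2+289)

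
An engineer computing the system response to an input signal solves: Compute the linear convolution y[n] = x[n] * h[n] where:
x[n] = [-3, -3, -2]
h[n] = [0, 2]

y[n] = sum_k x[k]*h[n-k]. Output length = len(x) + len(h) - 1 = 3 + 2 - 1 = 4.
y[0] = -3*0 = 0
y[1] = -3*0 + -3*2 = -6
y[2] = -2*0 + -3*2 = -6
y[3] = -2*2 = -4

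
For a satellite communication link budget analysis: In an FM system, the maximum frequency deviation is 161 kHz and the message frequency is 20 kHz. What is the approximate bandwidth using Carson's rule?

Carson's rule: BW = 2*(delta_f + f_m)
= 2*(161 + 20) kHz = 362 kHz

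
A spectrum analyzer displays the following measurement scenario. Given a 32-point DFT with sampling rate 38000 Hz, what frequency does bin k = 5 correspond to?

The frequency of DFT bin k is: f_k = k * f_s / N
f_5 = 5 * 38000 / 32 = 11875/2 Hz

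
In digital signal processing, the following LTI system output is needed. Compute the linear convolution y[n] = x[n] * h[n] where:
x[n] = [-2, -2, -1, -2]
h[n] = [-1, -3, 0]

y[n] = sum_k x[k]*h[n-k]. Output length = len(x) + len(h) - 1 = 4 + 3 - 1 = 6.
y[0] = -2*-1 = 2
y[1] = -2*-1 + -2*-3 = 8
y[2] = -1*-1 + -2*-3 + -2*0 = 7
y[3] = -2*-1 + -1*-3 + -2*0 = 5
y[4] = -2*-3 + -1*0 = 6
y[5] = -2*0 = 0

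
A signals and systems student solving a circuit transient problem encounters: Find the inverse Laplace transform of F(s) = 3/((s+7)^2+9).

Standard pair: w/((s+a)^2+w^2) <-> e^(-at)*sin(wt)*u(t)
With a=7, w=3: f(t) = e^(-7t)*sin(3t)*u(t)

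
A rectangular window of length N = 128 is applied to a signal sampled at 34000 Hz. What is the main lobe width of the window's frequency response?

For a rectangular window of length N,
the main lobe width in frequency is 2*f_s/N.
= 2*34000/128 = 2125/4 Hz
This determines the minimum frequency separation for resolving two sinusoids.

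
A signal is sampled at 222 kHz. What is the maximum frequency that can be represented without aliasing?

The maximum frequency that can be represented without aliasing
is the Nyquist frequency: f_max = f_s / 2 = 222 kHz / 2 = 111 kHz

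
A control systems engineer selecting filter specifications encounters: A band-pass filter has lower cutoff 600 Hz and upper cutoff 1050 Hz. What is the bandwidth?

Bandwidth = f_high - f_low
= 1050 Hz - 600 Hz = 450 Hz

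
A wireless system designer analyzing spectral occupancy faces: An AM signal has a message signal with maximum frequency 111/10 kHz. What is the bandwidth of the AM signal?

In AM (double-sideband), the bandwidth is twice the message frequency.
BW = 2 * f_m = 2 * 111/10 kHz = 111/5 kHz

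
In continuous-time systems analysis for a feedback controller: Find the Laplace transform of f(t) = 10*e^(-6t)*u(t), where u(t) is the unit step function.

Standard Laplace transform pair:
e^(-at)*u(t) <-> 1/(s+a)
With a = 6: L{10*e^(-6t)*u(t)} = 10/(s+6), ROC: Re(s) > -6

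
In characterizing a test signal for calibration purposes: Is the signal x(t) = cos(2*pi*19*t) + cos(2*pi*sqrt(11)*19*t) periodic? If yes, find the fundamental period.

f1 = 19 Hz, f2 = 19*sqrt(11) Hz
Ratio f2/f1 = sqrt(11), which is irrational.
Since the frequency ratio is irrational, no common period exists.
The signal is not periodic.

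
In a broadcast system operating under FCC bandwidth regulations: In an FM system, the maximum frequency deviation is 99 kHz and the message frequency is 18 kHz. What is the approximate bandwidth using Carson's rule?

Carson's rule: BW = 2*(delta_f + f_m)
= 2*(99 + 18) kHz = 234 kHz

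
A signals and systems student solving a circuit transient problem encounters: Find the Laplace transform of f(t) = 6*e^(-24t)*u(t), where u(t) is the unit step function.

Standard Laplace transform pair:
e^(-at)*u(t) <-> 1/(s+a)
With a = 24: L{6*e^(-24t)*u(t)} = 6/(s+24), ROC: Re(s) > -24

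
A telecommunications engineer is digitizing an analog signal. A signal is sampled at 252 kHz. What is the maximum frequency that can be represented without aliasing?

The maximum frequency that can be represented without aliasing
is the Nyquist frequency: f_max = f_s / 2 = 252 kHz / 2 = 126 kHz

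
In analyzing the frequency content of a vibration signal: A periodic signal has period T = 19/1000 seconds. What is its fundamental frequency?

The fundamental frequency is the reciprocal of the period.
f = 1/T = 1/(19/1000) = 1000/19 Hz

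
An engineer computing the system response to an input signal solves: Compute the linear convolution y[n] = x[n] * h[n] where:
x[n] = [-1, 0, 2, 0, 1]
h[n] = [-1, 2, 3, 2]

y[n] = sum_k x[k]*h[n-k]. Output length = len(x) + len(h) - 1 = 5 + 4 - 1 = 8.
y[0] = -1*-1 = 1
y[1] = 0*-1 + -1*2 = -2
y[2] = 2*-1 + 0*2 + -1*3 = -5
y[3] = 0*-1 + 2*2 + 0*3 + -1*2 = 2
y[4] = 1*-1 + 0*2 + 2*3 + 0*2 = 5
y[5] = 1*2 + 0*3 + 2*2 = 6
y[6] = 1*3 + 0*2 = 3
y[7] = 1*2 = 2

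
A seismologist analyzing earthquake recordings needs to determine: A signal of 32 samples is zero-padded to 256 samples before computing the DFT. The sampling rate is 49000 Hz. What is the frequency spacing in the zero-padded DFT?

Original DFT: N = 32, resolution = f_s/N = 49000/32 = 6125/4 Hz
Zero-padded DFT: N = 256, resolution = f_s/N = 49000/256 = 6125/32 Hz
Zero-padding interpolates the spectrum (finer frequency grid)
but does NOT improve the true spectral resolution (ability to resolve close frequencies).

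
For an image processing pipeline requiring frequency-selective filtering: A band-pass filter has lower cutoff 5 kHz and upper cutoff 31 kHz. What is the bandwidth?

Bandwidth = f_high - f_low
= 31 kHz - 5 kHz = 26 kHz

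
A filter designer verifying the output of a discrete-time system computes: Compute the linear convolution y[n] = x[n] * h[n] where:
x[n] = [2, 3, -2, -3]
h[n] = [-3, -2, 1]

y[n] = sum_k x[k]*h[n-k]. Output length = len(x) + len(h) - 1 = 4 + 3 - 1 = 6.
y[0] = 2*-3 = -6
y[1] = 3*-3 + 2*-2 = -13
y[2] = -2*-3 + 3*-2 + 2*1 = 2
y[3] = -3*-3 + -2*-2 + 3*1 = 16
y[4] = -3*-2 + -2*1 = 4
y[5] = -3*1 = -3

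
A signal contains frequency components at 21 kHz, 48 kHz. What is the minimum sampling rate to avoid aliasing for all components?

The highest frequency component is f_max = 48 kHz.
Nyquist rate = 2 * f_max = 2 * 48 kHz = 96 kHz.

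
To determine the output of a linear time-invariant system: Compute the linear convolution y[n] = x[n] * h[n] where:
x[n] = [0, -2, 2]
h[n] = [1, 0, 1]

y[n] = sum_k x[k]*h[n-k]. Output length = len(x) + len(h) - 1 = 3 + 3 - 1 = 5.
y[0] = 0*1 = 0
y[1] = -2*1 + 0*0 = -2
y[2] = 2*1 + -2*0 + 0*1 = 2
y[3] = 2*0 + -2*1 = -2
y[4] = 2*1 = 2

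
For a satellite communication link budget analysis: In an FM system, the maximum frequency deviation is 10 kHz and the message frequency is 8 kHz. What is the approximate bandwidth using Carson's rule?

Carson's rule: BW = 2*(delta_f + f_m)
= 2*(10 + 8) kHz = 36 kHz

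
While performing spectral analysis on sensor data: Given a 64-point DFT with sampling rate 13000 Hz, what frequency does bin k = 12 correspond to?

The frequency of DFT bin k is: f_k = k * f_s / N
f_12 = 12 * 13000 / 64 = 4875/2 Hz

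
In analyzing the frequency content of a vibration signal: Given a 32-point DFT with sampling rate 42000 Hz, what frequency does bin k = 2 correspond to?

The frequency of DFT bin k is: f_k = k * f_s / N
f_2 = 2 * 42000 / 32 = 2625 Hz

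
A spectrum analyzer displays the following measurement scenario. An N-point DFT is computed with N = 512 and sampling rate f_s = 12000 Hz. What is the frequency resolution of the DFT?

DFT frequency resolution = f_s / N
= 12000 / 512 = 375/16 Hz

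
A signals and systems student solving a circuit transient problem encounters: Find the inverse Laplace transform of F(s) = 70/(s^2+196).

Standard pair: w/(s^2+w^2) <-> sin(wt)*u(t)
Recognize w^2 = 196, so w = 14; numerator 70 = 5*14.
f(t) = 5*sin(14t)*u(t)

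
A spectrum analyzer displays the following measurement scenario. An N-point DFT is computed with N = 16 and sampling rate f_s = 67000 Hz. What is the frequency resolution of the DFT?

DFT frequency resolution = f_s / N
= 67000 / 16 = 8375/2 Hz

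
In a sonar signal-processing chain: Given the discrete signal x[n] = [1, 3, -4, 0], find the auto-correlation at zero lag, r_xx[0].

The auto-correlation at zero lag r_xx[0] equals the signal energy.
r_xx[0] = sum of x[n]^2 = 1^2 + 3^2 + (-4)^2 + 0^2
= 1 + 9 + 16 + 0 = 26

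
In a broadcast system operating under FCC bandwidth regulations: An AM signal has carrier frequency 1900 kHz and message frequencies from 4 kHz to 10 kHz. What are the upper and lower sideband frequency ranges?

Upper sideband (USB) = fc + [fm_low, fm_high] = 1900 + [4, 10] = [1904, 1910] kHz
Lower sideband (LSB) = fc - [fm_high, fm_low] = 1900 - [10, 4] = [1890, 1896] kHz
Total occupied spectrum: 1890 kHz to 1910 kHz (plus carrier at 1900 kHz)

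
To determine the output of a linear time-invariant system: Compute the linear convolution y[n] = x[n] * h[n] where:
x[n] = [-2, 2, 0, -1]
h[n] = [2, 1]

y[n] = sum_k x[k]*h[n-k]. Output length = len(x) + len(h) - 1 = 4 + 2 - 1 = 5.
y[0] = -2*2 = -4
y[1] = 2*2 + -2*1 = 2
y[2] = 0*2 + 2*1 = 2
y[3] = -1*2 + 0*1 = -2
y[4] = -1*1 = -1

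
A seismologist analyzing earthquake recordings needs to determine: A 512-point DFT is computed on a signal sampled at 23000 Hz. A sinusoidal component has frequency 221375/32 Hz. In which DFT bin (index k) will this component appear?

DFT frequency resolution = f_s/N = 23000/512 = 2875/64 Hz
Bin index k = f_signal / resolution = 221375/32 / 2875/64 = 154
The signal frequency 221375/32 Hz falls in DFT bin k = 154.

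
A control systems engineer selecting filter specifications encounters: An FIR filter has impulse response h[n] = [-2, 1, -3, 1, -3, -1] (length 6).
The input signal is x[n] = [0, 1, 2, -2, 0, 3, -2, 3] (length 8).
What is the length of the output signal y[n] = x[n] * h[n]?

For linear convolution, the output length is:
len(y) = len(x) + len(h) - 1 = 8 + 6 - 1 = 13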